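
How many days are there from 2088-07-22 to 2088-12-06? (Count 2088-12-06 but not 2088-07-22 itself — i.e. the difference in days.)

Jul 22, 2088 → Aug 22, 2088: 31 days (July has 31).
Aug 22, 2088 → Sep 22, 2088: 31 days (August has 31).
Sep 22, 2088 → Oct 22, 2088: 30 days (September has 30).
Oct 22, 2088 → Nov 22, 2088: 31 days (October has 31).
Nov 22, 2088 → Dec 6, 2088: 14 days.
Total: 137 days.

137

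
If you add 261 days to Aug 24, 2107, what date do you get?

May 11, 2108

Aug has 31 days: +8 → Sep 1, 2107 (253 left).
Sep has 30 days: +30 → Oct 1, 2107 (223 left).
Oct has 31 days: +31 → Nov 1, 2107 (192 left).
Nov has 30 days: +30 → Dec 1, 2107 (162 left).
Dec has 31 days: +31 → Jan 1, 2108 (131 left).
Jan has 31 days: +31 → Feb 1, 2108 (100 left).
Feb has 29 days: +29 → Mar 1, 2108 (71 left).
Mar has 31 days: +31 → Apr 1, 2108 (40 left).
Apr has 30 days: +30 → May 1, 2108 (10 left).
+10 → May 11, 2108.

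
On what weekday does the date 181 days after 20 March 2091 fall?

Monday

Mar 20, 2091 is a Tuesday.
181 mod 7 = 6, so 181 days after a Tuesday is Tuesday + 6 = Monday.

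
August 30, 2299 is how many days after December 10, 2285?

5011

Dec 10, 2285 → Dec 10, 2286: 365 days.
Dec 10, 2286 → Dec 10, 2287: 365 days.
Dec 10, 2287 → Dec 10, 2288: 366 days (Feb 29, 2288 is in that span).
Dec 10, 2288 → Dec 10, 2289: 365 days.
Dec 10, 2289 → Dec 10, 2290: 365 days.
Dec 10, 2290 → Dec 10, 2291: 365 days.
Dec 10, 2291 → Dec 10, 2292: 366 days (Feb 29, 2292 is in that span).
Dec 10, 2292 → Dec 10, 2293: 365 days.
Dec 10, 2293 → Dec 10, 2294: 365 days.
Dec 10, 2294 → Dec 10, 2295: 365 days.
Dec 10, 2295 → Dec 10, 2296: 366 days (Feb 29, 2296 is in that span).
Dec 10, 2296 → Dec 10, 2297: 365 days.
Dec 10, 2297 → Dec 10, 2298: 365 days.
Dec 10, 2298 → Jan 10, 2299: 31 days (December has 31).
Jan 10, 2299 → Feb 10, 2299: 31 days (January has 31).
Feb 10, 2299 → Mar 10, 2299: 28 days (February has 28).
Mar 10, 2299 → Apr 10, 2299: 31 days (March has 31).
Apr 10, 2299 → May 10, 2299: 30 days (April has 30).
May 10, 2299 → Jun 10, 2299: 31 days (May has 31).
Jun 10, 2299 → Jul 10, 2299: 30 days (June has 30).
Jul 10, 2299 → Aug 10, 2299: 31 days (July has 31).
Aug 10, 2299 → Aug 30, 2299: 20 days.
Total: 5011 days.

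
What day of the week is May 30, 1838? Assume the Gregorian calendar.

Doomsday rule: the anchor day for the 1800s is Friday. For year 38: 38÷12 = 3 r 2, and 2÷4 = 0, so 3+2+0 = 5.
Friday + 5 ≡ Wednesday — that's 1838's doomsday.
In May the doomsday date is May 9.
May 30 is 21 days after May 9; 21 mod 7 = 0, so Wednesday + 0 = Wednesday.

Wednesday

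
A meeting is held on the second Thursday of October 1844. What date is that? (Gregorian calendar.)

October 1, 1844 is a Tuesday.
The first Thursday is therefore October 3 (2 days later).
The second Thursday is 3 + 1×7 = October 10.

October 10, 1844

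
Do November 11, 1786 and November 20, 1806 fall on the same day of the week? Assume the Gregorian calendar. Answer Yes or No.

From Nov 11, 1786 to Nov 20, 1806 is 7313 days.
7313 mod 7 = 5, so they are different weekdays.
(Nov 11, 1786 is a Saturday; Nov 20, 1806 is a Thursday.)

No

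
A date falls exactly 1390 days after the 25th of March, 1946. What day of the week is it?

Friday

Mar 25, 1946 is a Monday.
1390 mod 7 = 4, so 1390 days after a Monday is Monday + 4 = Friday.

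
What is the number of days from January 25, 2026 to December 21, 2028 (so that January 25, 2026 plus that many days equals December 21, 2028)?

Jan 25, 2026 → Jan 25, 2027: 365 days.
Jan 25, 2027 → Jan 25, 2028: 365 days.
Jan 25, 2028 → Feb 25, 2028: 31 days (January has 31).
Feb 25, 2028 → Mar 25, 2028: 29 days (February has 29).
Mar 25, 2028 → Apr 25, 2028: 31 days (March has 31).
Apr 25, 2028 → May 25, 2028: 30 days (April has 30).
May 25, 2028 → Jun 25, 2028: 31 days (May has 31).
Jun 25, 2028 → Jul 25, 2028: 30 days (June has 30).
Jul 25, 2028 → Aug 25, 2028: 31 days (July has 31).
Aug 25, 2028 → Sep 25, 2028: 31 days (August has 31).
Sep 25, 2028 → Oct 25, 2028: 30 days (September has 30).
Oct 25, 2028 → Nov 25, 2028: 31 days (October has 31).
Nov 25, 2028 → Dec 21, 2028: 26 days.
Total: 1061 days.

1061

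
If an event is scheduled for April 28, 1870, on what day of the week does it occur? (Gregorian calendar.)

Thursday

Doomsday rule: the anchor day for the 1800s is Friday. For year 70: 70÷12 = 5 r 10, and 10÷4 = 2, so 5+10+2 = 17.
Friday + 17 ≡ Monday — that's 1870's doomsday.
In April the doomsday date is Apr 4.
Apr 28 is 24 days after Apr 4; 24 mod 7 = 3, so Monday + 3 = Thursday.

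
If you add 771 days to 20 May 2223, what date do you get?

June 29, 2225

+366 (one year; includes Feb 29, 2224) → May 20, 2224 (405 left).
+365 (one year) → May 20, 2225 (40 left).
May has 31 days: +12 → Jun 1, 2225 (28 left).
+28 → Jun 29, 2225.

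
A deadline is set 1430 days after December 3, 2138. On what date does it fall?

November 2, 2142

+365 (one year) → Dec 3, 2139 (1065 left).
+366 (one year; includes Feb 29, 2140) → Dec 3, 2140 (699 left).
+365 (one year) → Dec 3, 2141 (334 left).
Dec has 31 days: +29 → Jan 1, 2142 (305 left).
Jan has 31 days: +31 → Feb 1, 2142 (274 left).
Feb has 28 days: +28 → Mar 1, 2142 (246 left).
Mar has 31 days: +31 → Apr 1, 2142 (215 left).
Apr has 30 days: +30 → May 1, 2142 (185 left).
May has 31 days: +31 → Jun 1, 2142 (154 left).
Jun has 30 days: +30 → Jul 1, 2142 (124 left).
Jul has 31 days: +31 → Aug 1, 2142 (93 left).
Aug has 31 days: +31 → Sep 1, 2142 (62 left).
Sep has 30 days: +30 → Oct 1, 2142 (32 left).
Oct has 31 days: +31 → Nov 1, 2142 (1 left).
+1 → Nov 2, 2142.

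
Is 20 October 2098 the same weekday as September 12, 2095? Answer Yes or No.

Yes

From Sep 12, 2095 to Oct 20, 2098 is 1134 days.
1134 mod 7 = 0, so they are the same weekday.
(Sep 12, 2095 is a Monday; Oct 20, 2098 is a Monday.)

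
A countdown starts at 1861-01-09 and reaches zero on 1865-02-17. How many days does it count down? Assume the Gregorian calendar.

1500

Jan 9, 1861 → Jan 9, 1862: 365 days.
Jan 9, 1862 → Jan 9, 1863: 365 days.
Jan 9, 1863 → Jan 9, 1864: 365 days.
Jan 9, 1864 → Jan 9, 1865: 366 days (Feb 29, 1864 is in that span).
Jan 9, 1865 → Feb 9, 1865: 31 days (January has 31).
Feb 9, 1865 → Feb 17, 1865: 8 days.
Total: 1500 days.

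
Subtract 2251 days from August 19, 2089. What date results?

−365 (one year) → Aug 19, 2088 (1886 left).
−366 (one year; includes Feb 29, 2088) → Aug 19, 2087 (1520 left).
−365 (one year) → Aug 19, 2086 (1155 left).
−365 (one year) → Aug 19, 2085 (790 left).
−365 (one year) → Aug 19, 2084 (425 left).
−366 (one year; includes Feb 29, 2084) → Aug 19, 2083 (59 left).
−19 → Jul 31, 2083 (end of Jul, 31 days; 40 left).
−31 → Jun 30, 2083 (end of Jun, 30 days; 9 left).
−9 → Jun 21, 2083.

June 21, 2083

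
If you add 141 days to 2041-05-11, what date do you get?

September 29, 2041

May has 31 days: +21 → Jun 1, 2041 (120 left).
Jun has 30 days: +30 → Jul 1, 2041 (90 left).
Jul has 31 days: +31 → Aug 1, 2041 (59 left).
Aug has 31 days: +31 → Sep 1, 2041 (28 left).
+28 → Sep 29, 2041.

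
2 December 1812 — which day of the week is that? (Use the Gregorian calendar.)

Doomsday rule: the anchor day for the 1800s is Friday. For year 12: 12÷12 = 1 r 0, and 0÷4 = 0, so 1+0+0 = 1.
Friday + 1 ≡ Saturday — that's 1812's doomsday.
In December the doomsday date is Dec 12.
Dec 2 is 10 days before Dec 12; 10 mod 7 = 3, so Saturday − 3 = Wednesday.

Wednesday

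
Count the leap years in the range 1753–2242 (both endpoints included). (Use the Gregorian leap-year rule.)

Multiples of 4 in [1753,2242]: 122.
Of those, multiples of 100: 5 (not leap unless ÷400).
Multiples of 400: 1.
Leap years = 122 − 5 + 1 = 118.

118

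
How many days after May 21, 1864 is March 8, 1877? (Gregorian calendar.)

May 21, 1864 → May 21, 1865: 365 days.
May 21, 1865 → May 21, 1866: 365 days.
May 21, 1866 → May 21, 1867: 365 days.
May 21, 1867 → May 21, 1868: 366 days (Feb 29, 1868 is in that span).
May 21, 1868 → May 21, 1869: 365 days.
May 21, 1869 → May 21, 1870: 365 days.
May 21, 1870 → May 21, 1871: 365 days.
May 21, 1871 → May 21, 1872: 366 days (Feb 29, 1872 is in that span).
May 21, 1872 → May 21, 1873: 365 days.
May 21, 1873 → May 21, 1874: 365 days.
May 21, 1874 → May 21, 1875: 365 days.
May 21, 1875 → May 21, 1876: 366 days (Feb 29, 1876 is in that span).
May 21, 1876 → Jun 21, 1876: 31 days (May has 31).
Jun 21, 1876 → Jul 21, 1876: 30 days (June has 30).
Jul 21, 1876 → Aug 21, 1876: 31 days (July has 31).
Aug 21, 1876 → Sep 21, 1876: 31 days (August has 31).
Sep 21, 1876 → Oct 21, 1876: 30 days (September has 30).
Oct 21, 1876 → Nov 21, 1876: 31 days (October has 31).
Nov 21, 1876 → Dec 21, 1876: 30 days (November has 30).
Dec 21, 1876 → Jan 21, 1877: 31 days (December has 31).
Jan 21, 1877 → Feb 21, 1877: 31 days (January has 31).
Feb 21, 1877 → Mar 8, 1877: 15 days.
Total: 4674 days.

4674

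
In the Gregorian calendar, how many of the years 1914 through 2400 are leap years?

119

Multiples of 4 in [1914,2400]: 122.
Of those, multiples of 100: 5 (not leap unless ÷400).
Multiples of 400: 2.
Leap years = 122 − 5 + 2 = 119.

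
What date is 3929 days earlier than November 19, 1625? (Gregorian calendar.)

February 16, 1615

−365 (one year) → Nov 19, 1624 (3564 left).
−366 (one year; includes Feb 29, 1624) → Nov 19, 1623 (3198 left).
−365 (one year) → Nov 19, 1622 (2833 left).
−365 (one year) → Nov 19, 1621 (2468 left).
−365 (one year) → Nov 19, 1620 (2103 left).
−366 (one year; includes Feb 29, 1620) → Nov 19, 1619 (1737 left).
−365 (one year) → Nov 19, 1618 (1372 left).
−365 (one year) → Nov 19, 1617 (1007 left).
−365 (one year) → Nov 19, 1616 (642 left).
−366 (one year; includes Feb 29, 1616) → Nov 19, 1615 (276 left).
−19 → Oct 31, 1615 (end of Oct, 31 days; 257 left).
−31 → Sep 30, 1615 (end of Sep, 30 days; 226 left).
−30 → Aug 31, 1615 (end of Aug, 31 days; 196 left).
−31 → Jul 31, 1615 (end of Jul, 31 days; 165 left).
−31 → Jun 30, 1615 (end of Jun, 30 days; 134 left).
−30 → May 31, 1615 (end of May, 31 days; 104 left).
−31 → Apr 30, 1615 (end of Apr, 30 days; 73 left).
−30 → Mar 31, 1615 (end of Mar, 31 days; 43 left).
−31 → Feb 28, 1615 (end of Feb, 28 days; 12 left).
−12 → Feb 16, 1615.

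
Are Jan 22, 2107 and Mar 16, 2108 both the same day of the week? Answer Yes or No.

From Jan 22, 2107 to Mar 16, 2108 is 419 days.
419 mod 7 = 6, so they are different weekdays.
(Jan 22, 2107 is a Saturday; Mar 16, 2108 is a Friday.)

No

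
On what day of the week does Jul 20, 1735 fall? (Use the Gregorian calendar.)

Doomsday rule: the anchor day for the 1700s is Sunday. For year 35: 35÷12 = 2 r 11, and 11÷4 = 2, so 2+11+2 = 15.
Sunday + 15 ≡ Monday — that's 1735's doomsday.
In July the doomsday date is Jul 11.
Jul 20 is 9 days after Jul 11; 9 mod 7 = 2, so Monday + 2 = Wednesday.

Wednesday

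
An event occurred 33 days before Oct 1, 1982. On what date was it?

−1 → Sep 30, 1982 (end of Sep, 30 days; 32 left).
−30 → Aug 31, 1982 (end of Aug, 31 days; 2 left).
−2 → Aug 29, 1982.

August 29, 1982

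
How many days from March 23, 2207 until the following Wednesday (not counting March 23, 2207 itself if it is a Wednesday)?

Mar 23, 2207 is a Monday.
From Monday to the next Wednesday is 2 days.

2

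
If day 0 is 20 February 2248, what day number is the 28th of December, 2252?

Feb 20, 2248 → Feb 20, 2249: 366 days (Feb 29, 2248 is in that span).
Feb 20, 2249 → Feb 20, 2250: 365 days.
Feb 20, 2250 → Feb 20, 2251: 365 days.
Feb 20, 2251 → Feb 20, 2252: 365 days.
Feb 20, 2252 → Mar 20, 2252: 29 days (February has 29).
Mar 20, 2252 → Apr 20, 2252: 31 days (March has 31).
Apr 20, 2252 → May 20, 2252: 30 days (April has 30).
May 20, 2252 → Jun 20, 2252: 31 days (May has 31).
Jun 20, 2252 → Jul 20, 2252: 30 days (June has 30).
Jul 20, 2252 → Aug 20, 2252: 31 days (July has 31).
Aug 20, 2252 → Sep 20, 2252: 31 days (August has 31).
Sep 20, 2252 → Oct 20, 2252: 30 days (September has 30).
Oct 20, 2252 → Nov 20, 2252: 31 days (October has 31).
Nov 20, 2252 → Dec 20, 2252: 30 days (November has 30).
Dec 20, 2252 → Dec 28, 2252: 8 days.
Total: 1773 days.

1773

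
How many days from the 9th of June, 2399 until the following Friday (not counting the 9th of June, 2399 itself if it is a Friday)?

2

Jun 9, 2399 is a Wednesday.
From Wednesday to the next Friday is 2 days.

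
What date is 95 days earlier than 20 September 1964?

June 17, 1964

−20 → Aug 31, 1964 (end of Aug, 31 days; 75 left).
−31 → Jul 31, 1964 (end of Jul, 31 days; 44 left).
−31 → Jun 30, 1964 (end of Jun, 30 days; 13 left).
−13 → Jun 17, 1964.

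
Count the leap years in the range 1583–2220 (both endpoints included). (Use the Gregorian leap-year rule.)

155

Multiples of 4 in [1583,2220]: 160.
Of those, multiples of 100: 7 (not leap unless ÷400).
Multiples of 400: 2.
Leap years = 160 − 7 + 2 = 155.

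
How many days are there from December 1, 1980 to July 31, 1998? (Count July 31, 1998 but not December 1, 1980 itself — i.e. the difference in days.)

Dec 1, 1980 → Dec 1, 1981: 365 days.
Dec 1, 1981 → Dec 1, 1982: 365 days.
Dec 1, 1982 → Dec 1, 1983: 365 days.
Dec 1, 1983 → Dec 1, 1984: 366 days (Feb 29, 1984 is in that span).
Dec 1, 1984 → Dec 1, 1985: 365 days.
Dec 1, 1985 → Dec 1, 1986: 365 days.
Dec 1, 1986 → Dec 1, 1987: 365 days.
Dec 1, 1987 → Dec 1, 1988: 366 days (Feb 29, 1988 is in that span).
Dec 1, 1988 → Dec 1, 1989: 365 days.
Dec 1, 1989 → Dec 1, 1990: 365 days.
Dec 1, 1990 → Dec 1, 1991: 365 days.
Dec 1, 1991 → Dec 1, 1992: 366 days (Feb 29, 1992 is in that span).
Dec 1, 1992 → Dec 1, 1993: 365 days.
Dec 1, 1993 → Dec 1, 1994: 365 days.
Dec 1, 1994 → Dec 1, 1995: 365 days.
Dec 1, 1995 → Dec 1, 1996: 366 days (Feb 29, 1996 is in that span).
Dec 1, 1996 → Dec 1, 1997: 365 days.
Dec 1, 1997 → Jan 1, 1998: 31 days (December has 31).
Jan 1, 1998 → Feb 1, 1998: 31 days (January has 31).
Feb 1, 1998 → Mar 1, 1998: 28 days (February has 28).
Mar 1, 1998 → Apr 1, 1998: 31 days (March has 31).
Apr 1, 1998 → May 1, 1998: 30 days (April has 30).
May 1, 1998 → Jun 1, 1998: 31 days (May has 31).
Jun 1, 1998 → Jul 1, 1998: 30 days (June has 30).
Jul 1, 1998 → Jul 31, 1998: 30 days.
Total: 6451 days.

6451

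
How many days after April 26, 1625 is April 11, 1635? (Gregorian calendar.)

Apr 26, 1625 → Apr 26, 1626: 365 days.
Apr 26, 1626 → Apr 26, 1627: 365 days.
Apr 26, 1627 → Apr 26, 1628: 366 days (Feb 29, 1628 is in that span).
Apr 26, 1628 → Apr 26, 1629: 365 days.
Apr 26, 1629 → Apr 26, 1630: 365 days.
Apr 26, 1630 → Apr 26, 1631: 365 days.
Apr 26, 1631 → Apr 26, 1632: 366 days (Feb 29, 1632 is in that span).
Apr 26, 1632 → Apr 26, 1633: 365 days.
Apr 26, 1633 → Apr 26, 1634: 365 days.
Apr 26, 1634 → May 26, 1634: 30 days (April has 30).
May 26, 1634 → Jun 26, 1634: 31 days (May has 31).
Jun 26, 1634 → Jul 26, 1634: 30 days (June has 30).
Jul 26, 1634 → Aug 26, 1634: 31 days (July has 31).
Aug 26, 1634 → Sep 26, 1634: 31 days (August has 31).
Sep 26, 1634 → Oct 26, 1634: 30 days (September has 30).
Oct 26, 1634 → Nov 26, 1634: 31 days (October has 31).
Nov 26, 1634 → Dec 26, 1634: 30 days (November has 30).
Dec 26, 1634 → Jan 26, 1635: 31 days (December has 31).
Jan 26, 1635 → Feb 26, 1635: 31 days (January has 31).
Feb 26, 1635 → Mar 26, 1635: 28 days (February has 28).
Mar 26, 1635 → Apr 11, 1635: 16 days.
Total: 3637 days.

3637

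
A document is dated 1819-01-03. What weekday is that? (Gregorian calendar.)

Doomsday rule: the anchor day for the 1800s is Friday. For year 19: 19÷12 = 1 r 7, and 7÷4 = 1, so 1+7+1 = 9.
Friday + 9 ≡ Sunday — that's 1819's doomsday.
In January the doomsday date is Jan 3 (1819 is not a leap year).
Jan 3 is the doomsday itself: Sunday.

Sunday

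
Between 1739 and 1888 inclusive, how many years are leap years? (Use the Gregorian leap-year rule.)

37

Multiples of 4 in [1739,1888]: 38.
Of those, multiples of 100: 1 (not leap unless ÷400).
Multiples of 400: 0.
Leap years = 38 − 1 + 0 = 37.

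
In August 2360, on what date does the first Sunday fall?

August 7, 2360

August 1, 2360 is a Monday.
The first Sunday is therefore August 7 (6 days later).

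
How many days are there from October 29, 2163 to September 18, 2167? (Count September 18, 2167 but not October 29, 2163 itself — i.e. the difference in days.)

1420

Oct 29, 2163 → Oct 29, 2164: 366 days (Feb 29, 2164 is in that span).
Oct 29, 2164 → Oct 29, 2165: 365 days.
Oct 29, 2165 → Oct 29, 2166: 365 days.
Oct 29, 2166 → Nov 29, 2166: 31 days (October has 31).
Nov 29, 2166 → Dec 29, 2166: 30 days (November has 30).
Dec 29, 2166 → Jan 29, 2167: 31 days (December has 31).
Jan 29, 2167 → Feb 28, 2167: 30 days (January has 31).
Feb 28, 2167 → Mar 28, 2167: 28 days (February has 28).
Mar 28, 2167 → Apr 28, 2167: 31 days (March has 31).
Apr 28, 2167 → May 28, 2167: 30 days (April has 30).
May 28, 2167 → Jun 28, 2167: 31 days (May has 31).
Jun 28, 2167 → Jul 28, 2167: 30 days (June has 30).
Jul 28, 2167 → Aug 28, 2167: 31 days (July has 31).
Aug 28, 2167 → Sep 18, 2167: 21 days.
Total: 1420 days.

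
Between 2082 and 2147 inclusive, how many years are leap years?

15

Multiples of 4 in [2082,2147]: 16.
Of those, multiples of 100: 1 (not leap unless ÷400).
Multiples of 400: 0.
Leap years = 16 − 1 + 0 = 15.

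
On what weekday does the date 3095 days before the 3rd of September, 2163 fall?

Friday

Sep 3, 2163 is a Saturday.
3095 mod 7 = 1, so 3095 days before a Saturday is Saturday − 1 = Friday.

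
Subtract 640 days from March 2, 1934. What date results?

−365 (one year) → Mar 2, 1933 (275 left).
−2 → Feb 28, 1933 (end of Feb, 28 days; 273 left).
−28 → Jan 31, 1933 (end of Jan, 31 days; 245 left).
−31 → Dec 31, 1932 (end of Dec, 31 days; 214 left).
−31 → Nov 30, 1932 (end of Nov, 30 days; 183 left).
−30 → Oct 31, 1932 (end of Oct, 31 days; 153 left).
−31 → Sep 30, 1932 (end of Sep, 30 days; 122 left).
−30 → Aug 31, 1932 (end of Aug, 31 days; 92 left).
−31 → Jul 31, 1932 (end of Jul, 31 days; 61 left).
−31 → Jun 30, 1932 (end of Jun, 30 days; 30 left).
−30 → May 31, 1932 (end of May, 31 days; 0 left).

May 31, 1932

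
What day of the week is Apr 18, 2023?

Doomsday rule: the anchor day for the 2000s is Tuesday. For year 23: 23÷12 = 1 r 11, and 11÷4 = 2, so 1+11+2 = 14.
Tuesday + 14 ≡ Tuesday — that's 2023's doomsday.
In April the doomsday date is Apr 4.
Apr 18 is 14 days after Apr 4; 14 mod 7 = 0, so Tuesday + 0 = Tuesday.

Tuesday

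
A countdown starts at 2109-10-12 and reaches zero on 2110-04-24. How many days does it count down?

Oct 12, 2109 → Nov 12, 2109: 31 days (October has 31).
Nov 12, 2109 → Dec 12, 2109: 30 days (November has 30).
Dec 12, 2109 → Jan 12, 2110: 31 days (December has 31).
Jan 12, 2110 → Feb 12, 2110: 31 days (January has 31).
Feb 12, 2110 → Mar 12, 2110: 28 days (February has 28).
Mar 12, 2110 → Apr 12, 2110: 31 days (March has 31).
Apr 12, 2110 → Apr 24, 2110: 12 days.
Total: 194 days.

194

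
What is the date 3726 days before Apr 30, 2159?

February 15, 2149

−365 (one year) → Apr 30, 2158 (3361 left).
−365 (one year) → Apr 30, 2157 (2996 left).
−365 (one year) → Apr 30, 2156 (2631 left).
−366 (one year; includes Feb 29, 2156) → Apr 30, 2155 (2265 left).
−365 (one year) → Apr 30, 2154 (1900 left).
−365 (one year) → Apr 30, 2153 (1535 left).
−365 (one year) → Apr 30, 2152 (1170 left).
−366 (one year; includes Feb 29, 2152) → Apr 30, 2151 (804 left).
−365 (one year) → Apr 30, 2150 (439 left).
−365 (one year) → Apr 30, 2149 (74 left).
−30 → Mar 31, 2149 (end of Mar, 31 days; 44 left).
−31 → Feb 28, 2149 (end of Feb, 28 days; 13 left).
−13 → Feb 15, 2149.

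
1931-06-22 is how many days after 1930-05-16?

402

May 16, 1930 → May 16, 1931: 365 days.
May 16, 1931 → Jun 16, 1931: 31 days (May has 31).
Jun 16, 1931 → Jun 22, 1931: 6 days.
Total: 402 days.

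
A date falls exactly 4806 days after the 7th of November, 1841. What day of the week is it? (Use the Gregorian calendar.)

First find the weekday of Nov 7, 1841. Doomsday rule: the anchor day for the 1800s is Friday. For year 41: 41÷12 = 3 r 5, and 5÷4 = 1, so 3+5+1 = 9.
Friday + 9 ≡ Sunday — that's 1841's doomsday.
In November the doomsday date is Nov 7.
Nov 7 is the doomsday itself: Sunday.
4806 mod 7 = 4, so 4806 days after a Sunday is Sunday + 4 = Thursday.

Thursday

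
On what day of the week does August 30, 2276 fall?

Doomsday rule: the anchor day for the 2200s is Friday. For year 76: 76÷12 = 6 r 4, and 4÷4 = 1, so 6+4+1 = 11.
Friday + 11 ≡ Tuesday — that's 2276's doomsday.
In August the doomsday date is Aug 8.
Aug 30 is 22 days after Aug 8; 22 mod 7 = 1, so Tuesday + 1 = Wednesday.

Wednesday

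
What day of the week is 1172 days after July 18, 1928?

First find the weekday of Jul 18, 1928. Doomsday rule: the anchor day for the 1900s is Wednesday. For year 28: 28÷12 = 2 r 4, and 4÷4 = 1, so 2+4+1 = 7.
Wednesday + 7 ≡ Wednesday — that's 1928's doomsday.
In July the doomsday date is Jul 11.
Jul 18 is 7 days after Jul 11; 7 mod 7 = 0, so Wednesday + 0 = Wednesday.
1172 mod 7 = 3, so 1172 days after a Wednesday is Wednesday + 3 = Saturday.

Saturday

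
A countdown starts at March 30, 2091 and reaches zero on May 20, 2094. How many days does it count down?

Mar 30, 2091 → Mar 30, 2092: 366 days (Feb 29, 2092 is in that span).
Mar 30, 2092 → Mar 30, 2093: 365 days.
Mar 30, 2093 → Mar 30, 2094: 365 days.
Mar 30, 2094 → Apr 30, 2094: 31 days (March has 31).
Apr 30, 2094 → May 20, 2094: 20 days.
Total: 1147 days.

1147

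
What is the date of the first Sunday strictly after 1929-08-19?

August 25, 1929

Aug 19, 1929 is a Monday.
From Monday to the next Sunday is 6 days.
Aug 19, 1929 + 6 = Aug 25, 1929.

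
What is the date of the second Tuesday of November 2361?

November 1, 2361 is a Wednesday.
The first Tuesday is therefore November 7 (6 days later).
The second Tuesday is 7 + 1×7 = November 14.

November 14, 2361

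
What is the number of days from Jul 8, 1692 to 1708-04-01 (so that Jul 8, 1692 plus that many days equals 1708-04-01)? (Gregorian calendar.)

5745

Jul 8, 1692 → Jul 8, 1693: 365 days.
Jul 8, 1693 → Jul 8, 1694: 365 days.
Jul 8, 1694 → Jul 8, 1695: 365 days.
Jul 8, 1695 → Jul 8, 1696: 366 days (Feb 29, 1696 is in that span).
Jul 8, 1696 → Jul 8, 1697: 365 days.
Jul 8, 1697 → Jul 8, 1698: 365 days.
Jul 8, 1698 → Jul 8, 1699: 365 days.
Jul 8, 1699 → Jul 8, 1700: 365 days.
Jul 8, 1700 → Jul 8, 1701: 365 days.
Jul 8, 1701 → Jul 8, 1702: 365 days.
Jul 8, 1702 → Jul 8, 1703: 365 days.
Jul 8, 1703 → Jul 8, 1704: 366 days (Feb 29, 1704 is in that span).
Jul 8, 1704 → Jul 8, 1705: 365 days.
Jul 8, 1705 → Jul 8, 1706: 365 days.
Jul 8, 1706 → Jul 8, 1707: 365 days.
Jul 8, 1707 → Aug 8, 1707: 31 days (July has 31).
Aug 8, 1707 → Sep 8, 1707: 31 days (August has 31).
Sep 8, 1707 → Oct 8, 1707: 30 days (September has 30).
Oct 8, 1707 → Nov 8, 1707: 31 days (October has 31).
Nov 8, 1707 → Dec 8, 1707: 30 days (November has 30).
Dec 8, 1707 → Jan 8, 1708: 31 days (December has 31).
Jan 8, 1708 → Feb 8, 1708: 31 days (January has 31).
Feb 8, 1708 → Mar 8, 1708: 29 days (February has 29).
Mar 8, 1708 → Apr 1, 1708: 24 days.
Total: 5745 days.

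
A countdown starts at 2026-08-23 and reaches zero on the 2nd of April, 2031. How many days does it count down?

1683

Aug 23, 2026 → Aug 23, 2027: 365 days.
Aug 23, 2027 → Aug 23, 2028: 366 days (Feb 29, 2028 is in that span).
Aug 23, 2028 → Aug 23, 2029: 365 days.
Aug 23, 2029 → Aug 23, 2030: 365 days.
Aug 23, 2030 → Sep 23, 2030: 31 days (August has 31).
Sep 23, 2030 → Oct 23, 2030: 30 days (September has 30).
Oct 23, 2030 → Nov 23, 2030: 31 days (October has 31).
Nov 23, 2030 → Dec 23, 2030: 30 days (November has 30).
Dec 23, 2030 → Jan 23, 2031: 31 days (December has 31).
Jan 23, 2031 → Feb 23, 2031: 31 days (January has 31).
Feb 23, 2031 → Mar 23, 2031: 28 days (February has 28).
Mar 23, 2031 → Apr 2, 2031: 10 days.
Total: 1683 days.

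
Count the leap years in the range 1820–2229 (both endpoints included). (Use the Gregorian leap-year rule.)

100

Multiples of 4 in [1820,2229]: 103.
Of those, multiples of 100: 4 (not leap unless ÷400).
Multiples of 400: 1.
Leap years = 103 − 4 + 1 = 100.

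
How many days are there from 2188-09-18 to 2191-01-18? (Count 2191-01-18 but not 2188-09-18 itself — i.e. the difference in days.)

852

Sep 18, 2188 → Sep 18, 2189: 365 days.
Sep 18, 2189 → Sep 18, 2190: 365 days.
Sep 18, 2190 → Oct 18, 2190: 30 days (September has 30).
Oct 18, 2190 → Nov 18, 2190: 31 days (October has 31).
Nov 18, 2190 → Dec 18, 2190: 30 days (November has 30).
Dec 18, 2190 → Jan 18, 2191: 31 days.
Total: 852 days.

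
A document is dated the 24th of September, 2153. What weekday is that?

Monday

Doomsday rule: the anchor day for the 2100s is Sunday. For year 53: 53÷12 = 4 r 5, and 5÷4 = 1, so 4+5+1 = 10.
Sunday + 10 ≡ Wednesday — that's 2153's doomsday.
In September the doomsday date is Sep 5.
Sep 24 is 19 days after Sep 5; 19 mod 7 = 5, so Wednesday + 5 = Monday.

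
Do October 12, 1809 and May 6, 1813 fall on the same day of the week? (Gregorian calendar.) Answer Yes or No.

From Oct 12, 1809 to May 6, 1813 is 1302 days.
1302 mod 7 = 0, so they are the same weekday.
(Oct 12, 1809 is a Thursday; May 6, 1813 is a Thursday.)

Yes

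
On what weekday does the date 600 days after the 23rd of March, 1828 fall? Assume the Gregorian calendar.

First find the weekday of Mar 23, 1828. Doomsday rule: the anchor day for the 1800s is Friday. For year 28: 28÷12 = 2 r 4, and 4÷4 = 1, so 2+4+1 = 7.
Friday + 7 ≡ Friday — that's 1828's doomsday.
In March the doomsday date is Mar 14.
Mar 23 is 9 days after Mar 14; 9 mod 7 = 2, so Friday + 2 = Sunday.
600 mod 7 = 5, so 600 days after a Sunday is Sunday + 5 = Friday.

Friday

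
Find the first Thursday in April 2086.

April 4, 2086

April 1, 2086 is a Monday.
The first Thursday is therefore April 4 (3 days later).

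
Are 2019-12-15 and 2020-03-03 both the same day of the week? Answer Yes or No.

No

From Dec 15, 2019 to Mar 3, 2020 is 79 days.
79 mod 7 = 2, so they are different weekdays.
(Dec 15, 2019 is a Sunday; Mar 3, 2020 is a Tuesday.)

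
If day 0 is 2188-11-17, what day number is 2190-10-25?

707

Nov 17, 2188 → Nov 17, 2189: 365 days.
Nov 17, 2189 → Dec 17, 2189: 30 days (November has 30).
Dec 17, 2189 → Jan 17, 2190: 31 days (December has 31).
Jan 17, 2190 → Feb 17, 2190: 31 days (January has 31).
Feb 17, 2190 → Mar 17, 2190: 28 days (February has 28).
Mar 17, 2190 → Apr 17, 2190: 31 days (March has 31).
Apr 17, 2190 → May 17, 2190: 30 days (April has 30).
May 17, 2190 → Jun 17, 2190: 31 days (May has 31).
Jun 17, 2190 → Jul 17, 2190: 30 days (June has 30).
Jul 17, 2190 → Aug 17, 2190: 31 days (July has 31).
Aug 17, 2190 → Sep 17, 2190: 31 days (August has 31).
Sep 17, 2190 → Oct 17, 2190: 30 days (September has 30).
Oct 17, 2190 → Oct 25, 2190: 8 days.
Total: 707 days.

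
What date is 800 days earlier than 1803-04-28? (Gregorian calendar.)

February 17, 1801

−365 (one year) → Apr 28, 1802 (435 left).
−365 (one year) → Apr 28, 1801 (70 left).
−28 → Mar 31, 1801 (end of Mar, 31 days; 42 left).
−31 → Feb 28, 1801 (end of Feb, 28 days; 11 left).
−11 → Feb 17, 1801.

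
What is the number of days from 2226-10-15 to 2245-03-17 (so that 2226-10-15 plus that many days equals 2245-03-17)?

6728

Oct 15, 2226 → Oct 15, 2227: 365 days.
Oct 15, 2227 → Oct 15, 2228: 366 days (Feb 29, 2228 is in that span).
Oct 15, 2228 → Oct 15, 2229: 365 days.
Oct 15, 2229 → Oct 15, 2230: 365 days.
Oct 15, 2230 → Oct 15, 2231: 365 days.
Oct 15, 2231 → Oct 15, 2232: 366 days (Feb 29, 2232 is in that span).
Oct 15, 2232 → Oct 15, 2233: 365 days.
Oct 15, 2233 → Oct 15, 2234: 365 days.
Oct 15, 2234 → Oct 15, 2235: 365 days.
Oct 15, 2235 → Oct 15, 2236: 366 days (Feb 29, 2236 is in that span).
Oct 15, 2236 → Oct 15, 2237: 365 days.
Oct 15, 2237 → Oct 15, 2238: 365 days.
Oct 15, 2238 → Oct 15, 2239: 365 days.
Oct 15, 2239 → Oct 15, 2240: 366 days (Feb 29, 2240 is in that span).
Oct 15, 2240 → Oct 15, 2241: 365 days.
Oct 15, 2241 → Oct 15, 2242: 365 days.
Oct 15, 2242 → Oct 15, 2243: 365 days.
Oct 15, 2243 → Oct 15, 2244: 366 days (Feb 29, 2244 is in that span).
Oct 15, 2244 → Nov 15, 2244: 31 days (October has 31).
Nov 15, 2244 → Dec 15, 2244: 30 days (November has 30).
Dec 15, 2244 → Jan 15, 2245: 31 days (December has 31).
Jan 15, 2245 → Feb 15, 2245: 31 days (January has 31).
Feb 15, 2245 → Mar 15, 2245: 28 days (February has 28).
Mar 15, 2245 → Mar 17, 2245: 2 days.
Total: 6728 days.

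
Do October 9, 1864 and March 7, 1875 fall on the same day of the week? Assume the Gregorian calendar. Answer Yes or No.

From Oct 9, 1864 to Mar 7, 1875 is 3801 days.
3801 mod 7 = 0, so they are the same weekday.
(Oct 9, 1864 is a Sunday; Mar 7, 1875 is a Sunday.)

Yes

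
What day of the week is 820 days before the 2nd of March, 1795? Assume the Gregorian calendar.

First find the weekday of Mar 2, 1795. Doomsday rule: the anchor day for the 1700s is Sunday. For year 95: 95÷12 = 7 r 11, and 11÷4 = 2, so 7+11+2 = 20.
Sunday + 20 ≡ Saturday — that's 1795's doomsday.
In March the doomsday date is Mar 14.
Mar 2 is 12 days before Mar 14; 12 mod 7 = 5, so Saturday − 5 = Monday.
820 mod 7 = 1, so 820 days before a Monday is Monday − 1 = Sunday.

Sunday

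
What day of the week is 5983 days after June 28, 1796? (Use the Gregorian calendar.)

First find the weekday of Jun 28, 1796. Doomsday rule: the anchor day for the 1700s is Sunday. For year 96: 96÷12 = 8 r 0, and 0÷4 = 0, so 8+0+0 = 8.
Sunday + 8 ≡ Monday — that's 1796's doomsday.
In June the doomsday date is Jun 6.
Jun 28 is 22 days after Jun 6; 22 mod 7 = 1, so Monday + 1 = Tuesday.
5983 mod 7 = 5, so 5983 days after a Tuesday is Tuesday + 5 = Sunday.

Sunday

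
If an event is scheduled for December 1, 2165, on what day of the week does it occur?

Doomsday rule: the anchor day for the 2100s is Sunday. For year 65: 65÷12 = 5 r 5, and 5÷4 = 1, so 5+5+1 = 11.
Sunday + 11 ≡ Thursday — that's 2165's doomsday.
In December the doomsday date is Dec 12.
Dec 1 is 11 days before Dec 12; 11 mod 7 = 4, so Thursday − 4 = Sunday.

Sunday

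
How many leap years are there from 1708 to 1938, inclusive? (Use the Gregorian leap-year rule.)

Multiples of 4 in [1708,1938]: 58.
Of those, multiples of 100: 2 (not leap unless ÷400).
Multiples of 400: 0.
Leap years = 58 − 2 + 0 = 56.

56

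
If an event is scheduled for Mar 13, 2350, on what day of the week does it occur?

Doomsday rule: the anchor day for the 2300s is Wednesday. For year 50: 50÷12 = 4 r 2, and 2÷4 = 0, so 4+2+0 = 6.
Wednesday + 6 ≡ Tuesday — that's 2350's doomsday.
In March the doomsday date is Mar 14.
Mar 13 is 1 day before Mar 14; 1 mod 7 = 1, so Tuesday − 1 = Monday.

Monday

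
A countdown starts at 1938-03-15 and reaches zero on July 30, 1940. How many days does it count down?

868

Mar 15, 1938 → Mar 15, 1939: 365 days.
Mar 15, 1939 → Mar 15, 1940: 366 days (Feb 29, 1940 is in that span).
Mar 15, 1940 → Apr 15, 1940: 31 days (March has 31).
Apr 15, 1940 → May 15, 1940: 30 days (April has 30).
May 15, 1940 → Jun 15, 1940: 31 days (May has 31).
Jun 15, 1940 → Jul 15, 1940: 30 days (June has 30).
Jul 15, 1940 → Jul 30, 1940: 15 days.
Total: 868 days.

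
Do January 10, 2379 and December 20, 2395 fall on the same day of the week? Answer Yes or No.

Yes

From Jan 10, 2379 to Dec 20, 2395 is 6188 days.
6188 mod 7 = 0, so they are the same weekday.
(Jan 10, 2379 is a Wednesday; Dec 20, 2395 is a Wednesday.)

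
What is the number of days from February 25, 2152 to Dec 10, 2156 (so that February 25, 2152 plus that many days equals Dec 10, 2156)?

Feb 25, 2152 → Feb 25, 2153: 366 days (Feb 29, 2152 is in that span).
Feb 25, 2153 → Feb 25, 2154: 365 days.
Feb 25, 2154 → Feb 25, 2155: 365 days.
Feb 25, 2155 → Feb 25, 2156: 365 days.
Feb 25, 2156 → Mar 25, 2156: 29 days (February has 29).
Mar 25, 2156 → Apr 25, 2156: 31 days (March has 31).
Apr 25, 2156 → May 25, 2156: 30 days (April has 30).
May 25, 2156 → Jun 25, 2156: 31 days (May has 31).
Jun 25, 2156 → Jul 25, 2156: 30 days (June has 30).
Jul 25, 2156 → Aug 25, 2156: 31 days (July has 31).
Aug 25, 2156 → Sep 25, 2156: 31 days (August has 31).
Sep 25, 2156 → Oct 25, 2156: 30 days (September has 30).
Oct 25, 2156 → Nov 25, 2156: 31 days (October has 31).
Nov 25, 2156 → Dec 10, 2156: 15 days.
Total: 1750 days.

1750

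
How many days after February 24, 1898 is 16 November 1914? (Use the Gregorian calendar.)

Feb 24, 1898 → Feb 24, 1899: 365 days.
Feb 24, 1899 → Feb 24, 1900: 365 days.
Feb 24, 1900 → Feb 24, 1901: 365 days.
Feb 24, 1901 → Feb 24, 1902: 365 days.
Feb 24, 1902 → Feb 24, 1903: 365 days.
Feb 24, 1903 → Feb 24, 1904: 365 days.
Feb 24, 1904 → Feb 24, 1905: 366 days (Feb 29, 1904 is in that span).
Feb 24, 1905 → Feb 24, 1906: 365 days.
Feb 24, 1906 → Feb 24, 1907: 365 days.
Feb 24, 1907 → Feb 24, 1908: 365 days.
Feb 24, 1908 → Feb 24, 1909: 366 days (Feb 29, 1908 is in that span).
Feb 24, 1909 → Feb 24, 1910: 365 days.
Feb 24, 1910 → Feb 24, 1911: 365 days.
Feb 24, 1911 → Feb 24, 1912: 365 days.
Feb 24, 1912 → Feb 24, 1913: 366 days (Feb 29, 1912 is in that span).
Feb 24, 1913 → Feb 24, 1914: 365 days.
Feb 24, 1914 → Mar 24, 1914: 28 days (February has 28).
Mar 24, 1914 → Apr 24, 1914: 31 days (March has 31).
Apr 24, 1914 → May 24, 1914: 30 days (April has 30).
May 24, 1914 → Jun 24, 1914: 31 days (May has 31).
Jun 24, 1914 → Jul 24, 1914: 30 days (June has 30).
Jul 24, 1914 → Aug 24, 1914: 31 days (July has 31).
Aug 24, 1914 → Sep 24, 1914: 31 days (August has 31).
Sep 24, 1914 → Oct 24, 1914: 30 days (September has 30).
Oct 24, 1914 → Nov 16, 1914: 23 days.
Total: 6108 days.

6108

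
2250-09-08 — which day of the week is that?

Doomsday rule: the anchor day for the 2200s is Friday. For year 50: 50÷12 = 4 r 2, and 2÷4 = 0, so 4+2+0 = 6.
Friday + 6 ≡ Thursday — that's 2250's doomsday.
In September the doomsday date is Sep 5.
Sep 8 is 3 days after Sep 5; 3 mod 7 = 3, so Thursday + 3 = Sunday.

Sunday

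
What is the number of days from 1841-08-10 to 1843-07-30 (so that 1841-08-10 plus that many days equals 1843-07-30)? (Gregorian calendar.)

719

Aug 10, 1841 → Aug 10, 1842: 365 days.
Aug 10, 1842 → Sep 10, 1842: 31 days (August has 31).
Sep 10, 1842 → Oct 10, 1842: 30 days (September has 30).
Oct 10, 1842 → Nov 10, 1842: 31 days (October has 31).
Nov 10, 1842 → Dec 10, 1842: 30 days (November has 30).
Dec 10, 1842 → Jan 10, 1843: 31 days (December has 31).
Jan 10, 1843 → Feb 10, 1843: 31 days (January has 31).
Feb 10, 1843 → Mar 10, 1843: 28 days (February has 28).
Mar 10, 1843 → Apr 10, 1843: 31 days (March has 31).
Apr 10, 1843 → May 10, 1843: 30 days (April has 30).
May 10, 1843 → Jun 10, 1843: 31 days (May has 31).
Jun 10, 1843 → Jul 10, 1843: 30 days (June has 30).
Jul 10, 1843 → Jul 30, 1843: 20 days.
Total: 719 days.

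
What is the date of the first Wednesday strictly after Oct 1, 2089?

October 5, 2089

Oct 1, 2089 is a Saturday.
From Saturday to the next Wednesday is 4 days.
Oct 1, 2089 + 4 = Oct 5, 2089.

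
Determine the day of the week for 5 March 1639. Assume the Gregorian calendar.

Doomsday rule: the anchor day for the 1600s is Tuesday. For year 39: 39÷12 = 3 r 3, and 3÷4 = 0, so 3+3+0 = 6.
Tuesday + 6 ≡ Monday — that's 1639's doomsday.
In March the doomsday date is Mar 14.
Mar 5 is 9 days before Mar 14; 9 mod 7 = 2, so Monday − 2 = Saturday.

Saturday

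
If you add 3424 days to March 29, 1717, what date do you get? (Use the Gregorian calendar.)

August 13, 1726

+365 (one year) → Mar 29, 1718 (3059 left).
+365 (one year) → Mar 29, 1719 (2694 left).
+366 (one year; includes Feb 29, 1720) → Mar 29, 1720 (2328 left).
+365 (one year) → Mar 29, 1721 (1963 left).
+365 (one year) → Mar 29, 1722 (1598 left).
+365 (one year) → Mar 29, 1723 (1233 left).
+366 (one year; includes Feb 29, 1724) → Mar 29, 1724 (867 left).
+365 (one year) → Mar 29, 1725 (502 left).
+365 (one year) → Mar 29, 1726 (137 left).
Mar has 31 days: +3 → Apr 1, 1726 (134 left).
Apr has 30 days: +30 → May 1, 1726 (104 left).
May has 31 days: +31 → Jun 1, 1726 (73 left).
Jun has 30 days: +30 → Jul 1, 1726 (43 left).
Jul has 31 days: +31 → Aug 1, 1726 (12 left).
+12 → Aug 13, 1726.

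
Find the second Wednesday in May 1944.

May 1, 1944 is a Monday.
The first Wednesday is therefore May 3 (2 days later).
The second Wednesday is 3 + 1×7 = May 10.

May 10, 1944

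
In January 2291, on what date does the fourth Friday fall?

January 23, 2291

January 1, 2291 is a Thursday.
The first Friday is therefore January 2 (1 days later).
The fourth Friday is 2 + 3×7 = January 23.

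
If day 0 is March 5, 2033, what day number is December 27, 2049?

6141

Mar 5, 2033 → Mar 5, 2034: 365 days.
Mar 5, 2034 → Mar 5, 2035: 365 days.
Mar 5, 2035 → Mar 5, 2036: 366 days (Feb 29, 2036 is in that span).
Mar 5, 2036 → Mar 5, 2037: 365 days.
Mar 5, 2037 → Mar 5, 2038: 365 days.
Mar 5, 2038 → Mar 5, 2039: 365 days.
Mar 5, 2039 → Mar 5, 2040: 366 days (Feb 29, 2040 is in that span).
Mar 5, 2040 → Mar 5, 2041: 365 days.
Mar 5, 2041 → Mar 5, 2042: 365 days.
Mar 5, 2042 → Mar 5, 2043: 365 days.
Mar 5, 2043 → Mar 5, 2044: 366 days (Feb 29, 2044 is in that span).
Mar 5, 2044 → Mar 5, 2045: 365 days.
Mar 5, 2045 → Mar 5, 2046: 365 days.
Mar 5, 2046 → Mar 5, 2047: 365 days.
Mar 5, 2047 → Mar 5, 2048: 366 days (Feb 29, 2048 is in that span).
Mar 5, 2048 → Mar 5, 2049: 365 days.
Mar 5, 2049 → Apr 5, 2049: 31 days (March has 31).
Apr 5, 2049 → May 5, 2049: 30 days (April has 30).
May 5, 2049 → Jun 5, 2049: 31 days (May has 31).
Jun 5, 2049 → Jul 5, 2049: 30 days (June has 30).
Jul 5, 2049 → Aug 5, 2049: 31 days (July has 31).
Aug 5, 2049 → Sep 5, 2049: 31 days (August has 31).
Sep 5, 2049 → Oct 5, 2049: 30 days (September has 30).
Oct 5, 2049 → Nov 5, 2049: 31 days (October has 31).
Nov 5, 2049 → Dec 5, 2049: 30 days (November has 30).
Dec 5, 2049 → Dec 27, 2049: 22 days.
Total: 6141 days.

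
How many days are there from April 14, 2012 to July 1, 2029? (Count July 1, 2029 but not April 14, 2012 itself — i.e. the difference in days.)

Apr 14, 2012 → Apr 14, 2013: 365 days.
Apr 14, 2013 → Apr 14, 2014: 365 days.
Apr 14, 2014 → Apr 14, 2015: 365 days.
Apr 14, 2015 → Apr 14, 2016: 366 days (Feb 29, 2016 is in that span).
Apr 14, 2016 → Apr 14, 2017: 365 days.
Apr 14, 2017 → Apr 14, 2018: 365 days.
Apr 14, 2018 → Apr 14, 2019: 365 days.
Apr 14, 2019 → Apr 14, 2020: 366 days (Feb 29, 2020 is in that span).
Apr 14, 2020 → Apr 14, 2021: 365 days.
Apr 14, 2021 → Apr 14, 2022: 365 days.
Apr 14, 2022 → Apr 14, 2023: 365 days.
Apr 14, 2023 → Apr 14, 2024: 366 days (Feb 29, 2024 is in that span).
Apr 14, 2024 → Apr 14, 2025: 365 days.
Apr 14, 2025 → Apr 14, 2026: 365 days.
Apr 14, 2026 → Apr 14, 2027: 365 days.
Apr 14, 2027 → Apr 14, 2028: 366 days (Feb 29, 2028 is in that span).
Apr 14, 2028 → Apr 14, 2029: 365 days.
Apr 14, 2029 → May 14, 2029: 30 days (April has 30).
May 14, 2029 → Jun 14, 2029: 31 days (May has 31).
Jun 14, 2029 → Jul 1, 2029: 17 days.
Total: 6287 days.

6287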